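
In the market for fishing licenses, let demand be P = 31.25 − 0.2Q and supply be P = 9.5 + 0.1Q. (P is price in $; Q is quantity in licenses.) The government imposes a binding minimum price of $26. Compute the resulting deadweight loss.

$320.86

Competitive equilibrium: 31.25 − 0.2Q = 9.5 + 0.1Q → Q* = 72.5, P* = 16.75.
At the floor P = 26, quantity demanded = (31.25 − 26)/0.2 = 26.25.
Sellers' marginal cost at Q' = 26.25: 9.5 + 0.1·26.25 = 12.125.
ΔQ = 72.5 − 26.25 = 46.25; wedge = 26 − 12.125 = 13.875.
Welfare loss = ½ × 46.25 × 13.875 = $320.86.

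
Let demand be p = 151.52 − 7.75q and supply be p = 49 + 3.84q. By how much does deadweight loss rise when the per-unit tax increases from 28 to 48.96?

69.59

Competitive equilibrium: 151.52 − 7.75q = 49 + 3.84q → q* = 8.8456, p* = 82.9669.
For a per-unit tax t: Δq = t/11.59, so DWL = ½·t·(t/11.59) = t²/23.18.
At t = 28: DWL = 33.822. At t = 48.96: DWL = 103.412.
Increase = 103.412 − 33.822 = 69.59.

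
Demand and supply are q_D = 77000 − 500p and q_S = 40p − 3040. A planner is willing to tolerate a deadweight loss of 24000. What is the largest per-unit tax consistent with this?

In inverse form: demand p = 154 − 0.002q, supply p = 76 + 0.025q.
Competitive equilibrium: 154 − 0.002q = 76 + 0.025q → q* = 2888.8889, p* = 148.2222.
A tax t gives Δq = t/0.027 and wedge t, so DWL = t²/0.054.
t²/0.054 = 24000 → t² = 1296 → t = 36.

36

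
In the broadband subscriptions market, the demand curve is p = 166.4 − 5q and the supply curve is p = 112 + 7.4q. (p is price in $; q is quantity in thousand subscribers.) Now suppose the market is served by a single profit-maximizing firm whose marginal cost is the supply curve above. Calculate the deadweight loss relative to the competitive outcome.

Competitive equilibrium: 166.4 − 5q = 112 + 7.4q → q* = 4.3871, p* = 144.4645.
Marginal revenue: MR = 166.4 − 10q. Set MR = MC: 166.4 − 10q = 112 + 7.4q → q_m = 3.1264.
Price p_m = 166.4 − 5·3.1264 = 150.768; MC(q_m) = 112 + 7.4·3.1264 = 135.1354.
Competitive q* = 4.3871, so Δq = 1.2607; wedge = 150.768 − 135.1354 = 15.6326.
The triangle = ½ × 1.2607 × 15.6326 = $9.85 thousand.

$9.85 thousand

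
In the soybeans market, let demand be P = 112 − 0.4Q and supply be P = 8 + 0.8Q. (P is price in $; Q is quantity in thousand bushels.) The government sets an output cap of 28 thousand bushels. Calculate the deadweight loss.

Competitive equilibrium: 112 − 0.4Q = 8 + 0.8Q → Q* = 86.6667, P* = 77.3333.
At Q = 28: demand price = 112 − 0.4·28 = 100.8; supply price = 8 + 0.8·28 = 30.4.
ΔQ = 86.6667 − 28 = 58.6667; wedge = 100.8 − 30.4 = 70.4.
Welfare loss = ½ × 58.6667 × 70.4 = $2065.07 thousand.

$2065.07 thousand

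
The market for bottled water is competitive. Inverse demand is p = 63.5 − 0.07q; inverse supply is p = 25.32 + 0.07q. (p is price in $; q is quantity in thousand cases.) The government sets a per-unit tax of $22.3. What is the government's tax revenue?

$2529.46 thousand

Competitive equilibrium: 63.5 − 0.07q = 25.32 + 0.07q → q* = 272.7143, p* = 44.41.
With the tax, the buyer price exceeds the seller price by 22.3: (63.5 − 0.07q) − (25.32 + 0.07q) = 22.3 → q' = 113.4286.
Tax revenue = 22.3 × 113.4286 = $2529.46 thousand.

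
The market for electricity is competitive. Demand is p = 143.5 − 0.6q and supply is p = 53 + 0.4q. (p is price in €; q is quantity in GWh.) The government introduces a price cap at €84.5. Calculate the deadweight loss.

Competitive equilibrium: 143.5 − 0.6q = 53 + 0.4q → q* = 90.5, p* = 89.2.
At the ceiling p = 84.5, quantity supplied = (84.5 − 53)/0.4 = 78.75.
Willingness to pay at q' = 78.75: 143.5 − 0.6·78.75 = 96.25.
Δq = 90.5 − 78.75 = 11.75; wedge = 96.25 − 84.5 = 11.75.
DWL = ½ × 11.75 × 11.75 = €69.03.

€69.03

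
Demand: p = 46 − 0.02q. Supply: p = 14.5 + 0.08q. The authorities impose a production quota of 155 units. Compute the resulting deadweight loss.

1280

Competitive equilibrium: 46 − 0.02q = 14.5 + 0.08q → q* = 315, p* = 39.7.
At q = 155: demand price = 46 − 0.02·155 = 42.9; supply price = 14.5 + 0.08·155 = 26.9.
Δq = 315 − 155 = 160; wedge = 42.9 − 26.9 = 16.
Welfare loss = ½ × 160 × 16 = 1280.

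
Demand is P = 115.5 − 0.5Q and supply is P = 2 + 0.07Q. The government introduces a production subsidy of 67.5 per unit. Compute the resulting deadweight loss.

Competitive equilibrium: 115.5 − 0.5Q = 2 + 0.07Q → Q* = 199.1228, P* = 15.9386.
The subsidy lowers effective supply by 67.5: P = 0.07Q − 65.5.
New quantity: 115.5 − 0.5Q = 0.07Q − 65.5 → Q' = 317.5439.
Overproduction ΔQ = 317.5439 − 199.1228 = 118.4211; wedge = subsidy = 67.5.
DWL = ½ × 118.4211 × 67.5 = 3996.71.

3996.71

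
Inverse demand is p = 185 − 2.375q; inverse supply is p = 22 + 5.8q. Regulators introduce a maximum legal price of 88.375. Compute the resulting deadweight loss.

Competitive equilibrium: 185 − 2.375q = 22 + 5.8q → q* = 19.93884, p* = 137.64526.
At the ceiling p = 88.375, quantity supplied = (88.375 − 22)/5.8 = 11.44397.
Willingness to pay at q' = 11.44397: 185 − 2.375·11.44397 = 157.82057.
Δq = 19.93884 − 11.44397 = 8.49487; wedge = 157.82057 − 88.375 = 69.44557.
Deadweight loss = ½ × 8.49487 × 69.44557 = 294.97.

294.97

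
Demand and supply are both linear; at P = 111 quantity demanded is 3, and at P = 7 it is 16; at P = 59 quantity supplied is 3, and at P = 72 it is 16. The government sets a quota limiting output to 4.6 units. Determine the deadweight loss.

Demand slope = (7 − 111)/(16 − 3) = −8, so P = 135 − 8Q.
Supply slope = (72 − 59)/(16 − 3) = 1, so P = 56 + Q.
Competitive equilibrium: 135 − 8Q = 56 + Q → Q* = 8.7778, P* = 64.7778.
At Q = 4.6: demand price = 135 − 8·4.6 = 98.2; supply price = 56 + 1·4.6 = 60.6.
ΔQ = 8.7778 − 4.6 = 4.1778; wedge = 98.2 − 60.6 = 37.6.
The triangle = ½ × 4.1778 × 37.6 = 78.54.

78.54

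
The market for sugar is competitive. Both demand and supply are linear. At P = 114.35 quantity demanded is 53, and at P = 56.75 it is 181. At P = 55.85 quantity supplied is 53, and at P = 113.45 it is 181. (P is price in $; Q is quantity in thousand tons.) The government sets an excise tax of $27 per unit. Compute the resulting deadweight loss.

Demand slope = (56.75 − 114.35)/(181 − 53) = −0.45, so P = 138.2 − 0.45Q.
Supply slope = (113.45 − 55.85)/(181 − 53) = 0.45, so P = 32 + 0.45Q.
Competitive equilibrium: 138.2 − 0.45Q = 32 + 0.45Q → Q* = 118, P* = 85.1.
With the tax, the buyer price exceeds the seller price by 27: (138.2 − 0.45Q) − (32 + 0.45Q) = 27 → Q' = 88.
ΔQ = 118 − 88 = 30; the wedge equals the tax, 27.
Deadweight loss = ½ × 30 × 27 = $405 thousand.

$405 thousand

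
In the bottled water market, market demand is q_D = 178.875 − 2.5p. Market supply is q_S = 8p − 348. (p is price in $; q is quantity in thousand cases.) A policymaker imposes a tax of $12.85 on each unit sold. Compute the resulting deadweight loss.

$157.26 thousand

In inverse form: demand p = 71.55 − 0.4q, supply p = 43.5 + 0.125q.
Competitive equilibrium: 71.55 − 0.4q = 43.5 + 0.125q → q* = 53.4286, p* = 50.1786.
With the tax, the buyer price exceeds the seller price by 12.85: (71.55 − 0.4q) − (43.5 + 0.125q) = 12.85 → q' = 28.9524.
Δq = 53.4286 − 28.9524 = 24.4762; the wedge equals the tax, 12.85.
Welfare loss = ½ × 24.4762 × 12.85 = $157.26 thousand.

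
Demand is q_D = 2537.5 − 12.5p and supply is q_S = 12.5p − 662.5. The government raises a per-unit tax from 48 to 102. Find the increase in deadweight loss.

In inverse form: demand p = 203 − 0.08q, supply p = 53 + 0.08q.
Competitive equilibrium: 203 − 0.08q = 53 + 0.08q → q* = 937.5, p* = 128.
For a per-unit tax t: Δq = t/0.16, so DWL = ½·t·(t/0.16) = t²/0.32.
At t = 48: DWL = 7200. At t = 102: DWL = 32512.5.
Increase = 32512.5 − 7200 = 25312.50.

25312.50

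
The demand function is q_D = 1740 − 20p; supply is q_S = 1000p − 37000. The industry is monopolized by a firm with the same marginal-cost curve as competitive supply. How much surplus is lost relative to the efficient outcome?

In inverse form: demand p = 87 − 0.05q, supply p = 37 + 0.001q.
Competitive equilibrium: 87 − 0.05q = 37 + 0.001q → q* = 980.3922, p* = 37.9804.
Marginal revenue: MR = 87 − 0.1q. Set MR = MC: 87 − 0.1q = 37 + 0.001q → q_m = 495.0495.
Price p_m = 87 − 0.05·495.0495 = 62.2475; MC(q_m) = 37 + 0.001·495.0495 = 37.495.
Competitive q* = 980.3922, so Δq = 485.3427; wedge = 62.2475 − 37.495 = 24.7525.
Deadweight loss = ½ × 485.3427 × 24.7525 = 6006.72.

6006.72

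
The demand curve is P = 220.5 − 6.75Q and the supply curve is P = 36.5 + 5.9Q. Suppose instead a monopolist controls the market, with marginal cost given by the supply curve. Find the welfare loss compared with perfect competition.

162

Competitive equilibrium: 220.5 − 6.75Q = 36.5 + 5.9Q → Q* = 14.54545, P* = 122.31818.
Marginal revenue: MR = 220.5 − 13.5Q. Set MR = MC: 220.5 − 13.5Q = 36.5 + 5.9Q → Q_m = 9.48454.
Price P_m = 220.5 − 6.75·9.48454 = 156.47936; MC(Q_m) = 36.5 + 5.9·9.48454 = 92.45879.
Competitive Q* = 14.54545, so ΔQ = 5.06091; wedge = 156.47936 − 92.45879 = 64.02057.
The triangle = ½ × 5.06091 × 64.02057 = 162.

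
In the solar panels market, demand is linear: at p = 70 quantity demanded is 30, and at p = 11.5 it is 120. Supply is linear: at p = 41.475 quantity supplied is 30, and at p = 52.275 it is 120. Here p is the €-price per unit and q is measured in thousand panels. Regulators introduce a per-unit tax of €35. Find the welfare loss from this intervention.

€795.45 thousand

Demand slope = (11.5 − 70)/(120 − 30) = −0.65, so p = 89.5 − 0.65q.
Supply slope = (52.275 − 41.475)/(120 − 30) = 0.12, so p = 37.875 + 0.12q.
Competitive equilibrium: 89.5 − 0.65q = 37.875 + 0.12q → q* = 67.04545, p* = 45.92045.
With the tax, the buyer price exceeds the seller price by 35: (89.5 − 0.65q) − (37.875 + 0.12q) = 35 → q' = 21.59091.
Δq = 67.04545 − 21.59091 = 45.45454; the wedge equals the tax, 35.
Welfare loss = ½ × 45.45454 × 35 = €795.45 thousand.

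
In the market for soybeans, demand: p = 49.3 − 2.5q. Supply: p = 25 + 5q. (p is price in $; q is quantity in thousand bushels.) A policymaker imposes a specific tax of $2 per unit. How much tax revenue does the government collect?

$5.95 thousand

Competitive equilibrium: 49.3 − 2.5q = 25 + 5q → q* = 3.24, p* = 41.2.
With the tax, the buyer price exceeds the seller price by 2: (49.3 − 2.5q) − (25 + 5q) = 2 → q' = 2.9733.
Tax revenue = 2 × 2.9733 = $5.95 thousand.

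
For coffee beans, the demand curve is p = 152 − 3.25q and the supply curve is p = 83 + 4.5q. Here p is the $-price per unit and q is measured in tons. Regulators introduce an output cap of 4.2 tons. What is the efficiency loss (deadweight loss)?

Competitive equilibrium: 152 − 3.25q = 83 + 4.5q → q* = 8.9032, p* = 123.0645.
At q = 4.2: demand price = 152 − 3.25·4.2 = 138.35; supply price = 83 + 4.5·4.2 = 101.9.
Δq = 8.9032 − 4.2 = 4.7032; wedge = 138.35 − 101.9 = 36.45.
The triangle = ½ × 4.7032 × 36.45 = $85.72.

$85.72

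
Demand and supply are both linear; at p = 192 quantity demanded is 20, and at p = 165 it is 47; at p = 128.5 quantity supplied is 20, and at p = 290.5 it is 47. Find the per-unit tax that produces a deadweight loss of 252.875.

59.5

Demand slope = (165 − 192)/(47 − 20) = −1, so p = 212 − q.
Supply slope = (290.5 − 128.5)/(47 − 20) = 6, so p = 8.5 + 6q.
Competitive equilibrium: 212 − q = 8.5 + 6q → q* = 29.0714, p* = 182.9286.
A tax t gives Δq = t/7 and wedge t, so DWL = t²/14.
t²/14 = 252.875 → t² = 3540.25 → t = 59.5.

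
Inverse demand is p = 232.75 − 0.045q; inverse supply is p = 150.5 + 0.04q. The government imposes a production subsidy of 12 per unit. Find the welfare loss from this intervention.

847.06

Competitive equilibrium: 232.75 − 0.045q = 150.5 + 0.04q → q* = 967.6471, p* = 189.2059.
The subsidy lowers effective supply by 12: p = 138.5 + 0.04q.
New quantity: 232.75 − 0.045q = 138.5 + 0.04q → q' = 1108.8235.
Overproduction Δq = 1108.8235 − 967.6471 = 141.1764; wedge = subsidy = 12.
DWL = ½ × 141.1764 × 12 = 847.06.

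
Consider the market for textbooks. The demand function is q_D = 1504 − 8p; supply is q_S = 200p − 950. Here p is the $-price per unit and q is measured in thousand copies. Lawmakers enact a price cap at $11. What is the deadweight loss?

In inverse form: demand p = 188 − 0.125q, supply p = 4.75 + 0.005q.
Competitive equilibrium: 188 − 0.125q = 4.75 + 0.005q → q* = 1409.6154, p* = 11.7981.
At the ceiling p = 11, quantity supplied = (11 − 4.75)/0.005 = 1250.
Willingness to pay at q' = 1250: 188 − 0.125·1250 = 31.75.
Δq = 1409.6154 − 1250 = 159.6154; wedge = 31.75 − 11 = 20.75.
The triangle = ½ × 159.6154 × 20.75 = $1656.01 thousand.

$1656.01 thousand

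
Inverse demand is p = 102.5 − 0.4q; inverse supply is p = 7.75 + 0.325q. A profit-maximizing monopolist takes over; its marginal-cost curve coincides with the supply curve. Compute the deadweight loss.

Competitive equilibrium: 102.5 − 0.4q = 7.75 + 0.325q → q* = 130.6897, p* = 50.2241.
Marginal revenue: MR = 102.5 − 0.8q. Set MR = MC: 102.5 − 0.8q = 7.75 + 0.325q → q_m = 84.2222.
Price p_m = 102.5 − 0.4·84.2222 = 68.8111; MC(q_m) = 7.75 + 0.325·84.2222 = 35.1222.
Competitive q* = 130.6897, so Δq = 46.4675; wedge = 68.8111 − 35.1222 = 33.6889.
Welfare loss = ½ × 46.4675 × 33.6889 = 782.72.

782.72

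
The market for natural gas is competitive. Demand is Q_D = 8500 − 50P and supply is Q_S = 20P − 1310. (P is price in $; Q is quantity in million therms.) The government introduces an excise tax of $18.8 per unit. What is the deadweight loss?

$2524.57 million

In inverse form: demand P = 170 − 0.02Q, supply P = 65.5 + 0.05Q.
Competitive equilibrium: 170 − 0.02Q = 65.5 + 0.05Q → Q* = 1492.8571, P* = 140.1429.
With the tax, the buyer price exceeds the seller price by 18.8: (170 − 0.02Q) − (65.5 + 0.05Q) = 18.8 → Q' = 1224.2857.
ΔQ = 1492.8571 − 1224.2857 = 268.5714; the wedge equals the tax, 18.8.
The triangle = ½ × 268.5714 × 18.8 = $2524.57 million.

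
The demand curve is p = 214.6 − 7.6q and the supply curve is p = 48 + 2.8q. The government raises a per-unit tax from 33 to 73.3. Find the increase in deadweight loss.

205.96

Competitive equilibrium: 214.6 − 7.6q = 48 + 2.8q → q* = 16.0192, p* = 92.8538.
For a per-unit tax t: Δq = t/10.4, so DWL = ½·t·(t/10.4) = t²/20.8.
At t = 33: DWL = 52.356. At t = 73.3: DWL = 258.312.
Increase = 258.312 − 52.356 = 205.96.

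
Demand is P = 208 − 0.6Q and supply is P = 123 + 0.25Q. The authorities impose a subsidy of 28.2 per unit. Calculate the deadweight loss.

Competitive equilibrium: 208 − 0.6Q = 123 + 0.25Q → Q* = 100, P* = 148.
The subsidy lowers effective supply by 28.2: P = 94.8 + 0.25Q.
New quantity: 208 − 0.6Q = 94.8 + 0.25Q → Q' = 133.1765.
Overproduction ΔQ = 133.1765 − 100 = 33.1765; wedge = subsidy = 28.2.
Deadweight loss = ½ × 33.1765 × 28.2 = 467.79.

467.79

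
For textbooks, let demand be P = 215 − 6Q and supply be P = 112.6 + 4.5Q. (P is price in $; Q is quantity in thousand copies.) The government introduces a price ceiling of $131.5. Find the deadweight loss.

Competitive equilibrium: 215 − 6Q = 112.6 + 4.5Q → Q* = 9.7524, P* = 156.4857.
At the ceiling P = 131.5, quantity supplied = (131.5 − 112.6)/4.5 = 4.2.
Willingness to pay at Q' = 4.2: 215 − 6·4.2 = 189.8.
ΔQ = 9.7524 − 4.2 = 5.5524; wedge = 189.8 − 131.5 = 58.3.
The triangle = ½ × 5.5524 × 58.3 = $161.85 thousand.

$161.85 thousand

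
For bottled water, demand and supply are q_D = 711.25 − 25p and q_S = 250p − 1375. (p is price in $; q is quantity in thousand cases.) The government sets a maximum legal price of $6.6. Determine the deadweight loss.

$1337.76 thousand

In inverse form: demand p = 28.45 − 0.04q, supply p = 5.5 + 0.004q.
Competitive equilibrium: 28.45 − 0.04q = 5.5 + 0.004q → q* = 521.5909, p* = 7.5864.
At the ceiling p = 6.6, quantity supplied = (6.6 − 5.5)/0.004 = 275.
Willingness to pay at q' = 275: 28.45 − 0.04·275 = 17.45.
Δq = 521.5909 − 275 = 246.5909; wedge = 17.45 − 6.6 = 10.85.
Welfare loss = ½ × 246.5909 × 10.85 = $1337.76 thousand.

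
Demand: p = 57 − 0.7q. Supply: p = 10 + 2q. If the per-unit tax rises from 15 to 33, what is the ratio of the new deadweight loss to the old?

Competitive equilibrium: 57 − 0.7q = 10 + 2q → q* = 17.4074, p* = 44.8148.
For a per-unit tax t: Δq = t/2.7, so DWL = ½·t·(t/2.7) = t²/5.4.
At t = 15: DWL = 41.667. At t = 33: DWL = 201.667.
Ratio = (33/15)² = 4.84.

4.84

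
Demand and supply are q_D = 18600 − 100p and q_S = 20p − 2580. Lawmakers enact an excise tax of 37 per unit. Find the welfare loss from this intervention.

In inverse form: demand p = 186 − 0.01q, supply p = 129 + 0.05q.
Competitive equilibrium: 186 − 0.01q = 129 + 0.05q → q* = 950, p* = 176.5.
With the tax, the buyer price exceeds the seller price by 37: (186 − 0.01q) − (129 + 0.05q) = 37 → q' = 333.3333.
Δq = 950 − 333.3333 = 616.6667; the wedge equals the tax, 37.
DWL = ½ × 616.6667 × 37 = 11408.33.

11408.33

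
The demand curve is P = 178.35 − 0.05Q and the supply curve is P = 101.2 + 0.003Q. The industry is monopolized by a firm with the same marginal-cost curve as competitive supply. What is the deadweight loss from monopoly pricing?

13232.18

Competitive equilibrium: 178.35 − 0.05Q = 101.2 + 0.003Q → Q* = 1455.66038, P* = 105.56698.
Marginal revenue: MR = 178.35 − 0.1Q. Set MR = MC: 178.35 − 0.1Q = 101.2 + 0.003Q → Q_m = 749.02913.
Price P_m = 178.35 − 0.05·749.02913 = 140.89854; MC(Q_m) = 101.2 + 0.003·749.02913 = 103.44709.
Competitive Q* = 1455.66038, so ΔQ = 706.63125; wedge = 140.89854 − 103.44709 = 37.45145.
Welfare loss = ½ × 706.63125 × 37.45145 = 13232.18.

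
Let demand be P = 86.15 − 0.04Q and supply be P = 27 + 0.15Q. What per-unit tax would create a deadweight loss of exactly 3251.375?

35.15

Competitive equilibrium: 86.15 − 0.04Q = 27 + 0.15Q → Q* = 311.3158, P* = 73.6974.
A tax t gives ΔQ = t/0.19 and wedge t, so DWL = t²/0.38.
t²/0.38 = 3251.375 → t² = 1235.5225 → t = 35.15.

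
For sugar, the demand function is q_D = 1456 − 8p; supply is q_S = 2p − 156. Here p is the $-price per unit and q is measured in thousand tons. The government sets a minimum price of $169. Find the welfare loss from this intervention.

$1216.80 thousand

In inverse form: demand p = 182 − 0.125q, supply p = 78 + 0.5q.
Competitive equilibrium: 182 − 0.125q = 78 + 0.5q → q* = 166.4, p* = 161.2.
At the floor p = 169, quantity demanded = (182 − 169)/0.125 = 104.
Sellers' marginal cost at q' = 104: 78 + 0.5·104 = 130.
Δq = 166.4 − 104 = 62.4; wedge = 169 − 130 = 39.
Welfare loss = ½ × 62.4 × 39 = $1216.80 thousand.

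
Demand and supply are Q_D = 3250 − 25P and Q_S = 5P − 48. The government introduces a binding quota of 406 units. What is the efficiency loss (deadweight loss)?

1098.25

In inverse form: demand P = 130 − 0.04Q, supply P = 9.6 + 0.2Q.
Competitive equilibrium: 130 − 0.04Q = 9.6 + 0.2Q → Q* = 501.6667, P* = 109.9333.
At Q = 406: demand price = 130 − 0.04·406 = 113.76; supply price = 9.6 + 0.2·406 = 90.8.
ΔQ = 501.6667 − 406 = 95.6667; wedge = 113.76 − 90.8 = 22.96.
Deadweight loss = ½ × 95.6667 × 22.96 = 1098.25.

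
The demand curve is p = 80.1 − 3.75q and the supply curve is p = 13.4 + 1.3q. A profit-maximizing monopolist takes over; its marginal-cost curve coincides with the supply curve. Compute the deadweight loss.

79.99

Competitive equilibrium: 80.1 − 3.75q = 13.4 + 1.3q → q* = 13.2079, p* = 30.5703.
Marginal revenue: MR = 80.1 − 7.5q. Set MR = MC: 80.1 − 7.5q = 13.4 + 1.3q → q_m = 7.5795.
Price p_m = 80.1 − 3.75·7.5795 = 51.6769; MC(q_m) = 13.4 + 1.3·7.5795 = 23.2534.
Competitive q* = 13.2079, so Δq = 5.6284; wedge = 51.6769 − 23.2534 = 28.4235.
Welfare loss = ½ × 5.6284 × 28.4235 = 79.99.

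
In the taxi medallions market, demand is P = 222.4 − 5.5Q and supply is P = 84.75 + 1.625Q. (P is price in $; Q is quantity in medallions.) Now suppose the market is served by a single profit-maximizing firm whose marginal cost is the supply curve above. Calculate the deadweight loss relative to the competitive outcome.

Competitive equilibrium: 222.4 − 5.5Q = 84.75 + 1.625Q → Q* = 19.3193, P* = 116.1439.
Marginal revenue: MR = 222.4 − 11Q. Set MR = MC: 222.4 − 11Q = 84.75 + 1.625Q → Q_m = 10.903.
Price P_m = 222.4 − 5.5·10.903 = 162.4335; MC(Q_m) = 84.75 + 1.625·10.903 = 102.4674.
Competitive Q* = 19.3193, so ΔQ = 8.4163; wedge = 162.4335 − 102.4674 = 59.9661.
Welfare loss = ½ × 8.4163 × 59.9661 = $252.35.

$252.35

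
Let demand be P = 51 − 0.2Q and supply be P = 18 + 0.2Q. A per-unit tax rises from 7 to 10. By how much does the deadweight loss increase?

63.75

Competitive equilibrium: 51 − 0.2Q = 18 + 0.2Q → Q* = 82.5, P* = 34.5.
For a per-unit tax t: ΔQ = t/0.4, so DWL = ½·t·(t/0.4) = t²/0.8.
At t = 7: DWL = 61.25. At t = 10: DWL = 125.
Increase = 125 − 61.25 = 63.75.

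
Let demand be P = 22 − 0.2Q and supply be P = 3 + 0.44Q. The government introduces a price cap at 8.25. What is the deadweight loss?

Competitive equilibrium: 22 − 0.2Q = 3 + 0.44Q → Q* = 29.6875, P* = 16.0625.
At the ceiling P = 8.25, quantity supplied = (8.25 − 3)/0.44 = 11.9318.
Willingness to pay at Q' = 11.9318: 22 − 0.2·11.9318 = 19.6136.
ΔQ = 29.6875 − 11.9318 = 17.7557; wedge = 19.6136 − 8.25 = 11.3636.
Deadweight loss = ½ × 17.7557 × 11.3636 = 100.88.

100.88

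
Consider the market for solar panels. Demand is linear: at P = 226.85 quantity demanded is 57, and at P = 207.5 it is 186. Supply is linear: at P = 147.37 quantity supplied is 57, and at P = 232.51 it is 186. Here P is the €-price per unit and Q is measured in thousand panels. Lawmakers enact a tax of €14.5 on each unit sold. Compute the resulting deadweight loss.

€129.78 thousand

Demand slope = (207.5 − 226.85)/(186 − 57) = −0.15, so P = 235.4 − 0.15Q.
Supply slope = (232.51 − 147.37)/(186 − 57) = 0.66, so P = 109.75 + 0.66Q.
Competitive equilibrium: 235.4 − 0.15Q = 109.75 + 0.66Q → Q* = 155.1235, P* = 212.1315.
With the tax, the buyer price exceeds the seller price by 14.5: (235.4 − 0.15Q) − (109.75 + 0.66Q) = 14.5 → Q' = 137.2222.
ΔQ = 155.1235 − 137.2222 = 17.9013; the wedge equals the tax, 14.5.
The triangle = ½ × 17.9013 × 14.5 = €129.78 thousand.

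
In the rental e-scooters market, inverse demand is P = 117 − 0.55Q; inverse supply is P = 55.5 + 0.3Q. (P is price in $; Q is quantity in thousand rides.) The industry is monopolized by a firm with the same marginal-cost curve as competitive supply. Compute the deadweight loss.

$343.38 thousand

Competitive equilibrium: 117 − 0.55Q = 55.5 + 0.3Q → Q* = 72.3529, P* = 77.2059.
Marginal revenue: MR = 117 − 1.1Q. Set MR = MC: 117 − 1.1Q = 55.5 + 0.3Q → Q_m = 43.9286.
Price P_m = 117 − 0.55·43.9286 = 92.8393; MC(Q_m) = 55.5 + 0.3·43.9286 = 68.6786.
Competitive Q* = 72.3529, so ΔQ = 28.4243; wedge = 92.8393 − 68.6786 = 24.1607.
The triangle = ½ × 28.4243 × 24.1607 = $343.38 thousand.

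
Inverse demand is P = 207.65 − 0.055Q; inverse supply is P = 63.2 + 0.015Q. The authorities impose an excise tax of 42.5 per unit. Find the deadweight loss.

12901.79

Competitive equilibrium: 207.65 − 0.055Q = 63.2 + 0.015Q → Q* = 2063.57143, P* = 94.15357.
With the tax, the buyer price exceeds the seller price by 42.5: (207.65 − 0.055Q) − (63.2 + 0.015Q) = 42.5 → Q' = 1456.42857.
ΔQ = 2063.57143 − 1456.42857 = 607.14286; the wedge equals the tax, 42.5.
Welfare loss = ½ × 607.14286 × 42.5 = 12901.79.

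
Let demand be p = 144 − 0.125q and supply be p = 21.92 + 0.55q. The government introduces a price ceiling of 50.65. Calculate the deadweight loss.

5583.55

Competitive equilibrium: 144 − 0.125q = 21.92 + 0.55q → q* = 180.8593, p* = 121.3926.
At the ceiling p = 50.65, quantity supplied = (50.65 − 21.92)/0.55 = 52.2364.
Willingness to pay at q' = 52.2364: 144 − 0.125·52.2364 = 137.4705.
Δq = 180.8593 − 52.2364 = 128.6229; wedge = 137.4705 − 50.65 = 86.8205.
Welfare loss = ½ × 128.6229 × 86.8205 = 5583.55.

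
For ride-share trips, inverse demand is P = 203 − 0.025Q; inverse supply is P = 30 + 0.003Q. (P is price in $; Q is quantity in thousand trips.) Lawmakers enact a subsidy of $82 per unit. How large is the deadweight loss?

$120071.43 thousand

Competitive equilibrium: 203 − 0.025Q = 30 + 0.003Q → Q* = 6178.5714, P* = 48.5357.
The subsidy lowers effective supply by 82: P = 0.003Q − 52.
New quantity: 203 − 0.025Q = 0.003Q − 52 → Q' = 9107.1429.
Overproduction ΔQ = 9107.1429 − 6178.5714 = 2928.5715; wedge = subsidy = 82.
Welfare loss = ½ × 2928.5715 × 82 = $120071.43 thousand.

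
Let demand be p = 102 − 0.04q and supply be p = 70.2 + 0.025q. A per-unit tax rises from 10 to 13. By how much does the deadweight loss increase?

Competitive equilibrium: 102 − 0.04q = 70.2 + 0.025q → q* = 489.2308, p* = 82.4308.
For a per-unit tax t: Δq = t/0.065, so DWL = ½·t·(t/0.065) = t²/0.13.
At t = 10: DWL = 769.231. At t = 13: DWL = 1300.
Increase = 1300 − 769.231 = 530.77.

530.77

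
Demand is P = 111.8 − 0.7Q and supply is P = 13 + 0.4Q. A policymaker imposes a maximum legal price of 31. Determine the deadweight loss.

Competitive equilibrium: 111.8 − 0.7Q = 13 + 0.4Q → Q* = 89.8182, P* = 48.9273.
At the ceiling P = 31, quantity supplied = (31 − 13)/0.4 = 45.
Willingness to pay at Q' = 45: 111.8 − 0.7·45 = 80.3.
ΔQ = 89.8182 − 45 = 44.8182; wedge = 80.3 − 31 = 49.3.
The triangle = ½ × 44.8182 × 49.3 = 1104.77.

1104.77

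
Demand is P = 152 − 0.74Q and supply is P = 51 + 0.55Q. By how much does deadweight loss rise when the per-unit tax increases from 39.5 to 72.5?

Competitive equilibrium: 152 − 0.74Q = 51 + 0.55Q → Q* = 78.2946, P* = 94.062.
For a per-unit tax t: ΔQ = t/1.29, so DWL = ½·t·(t/1.29) = t²/2.58.
At t = 39.5: DWL = 604.748. At t = 72.5: DWL = 2037.306.
Increase = 2037.306 − 604.748 = 1432.56.

1432.56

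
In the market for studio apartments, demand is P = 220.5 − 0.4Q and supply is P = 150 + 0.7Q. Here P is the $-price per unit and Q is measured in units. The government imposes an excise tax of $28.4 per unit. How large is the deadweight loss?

Competitive equilibrium: 220.5 − 0.4Q = 150 + 0.7Q → Q* = 64.0909, P* = 194.8636.
With the tax, the buyer price exceeds the seller price by 28.4: (220.5 − 0.4Q) − (150 + 0.7Q) = 28.4 → Q' = 38.2727.
ΔQ = 64.0909 − 38.2727 = 25.8182; the wedge equals the tax, 28.4.
Deadweight loss = ½ × 25.8182 × 28.4 = $366.62.

$366.62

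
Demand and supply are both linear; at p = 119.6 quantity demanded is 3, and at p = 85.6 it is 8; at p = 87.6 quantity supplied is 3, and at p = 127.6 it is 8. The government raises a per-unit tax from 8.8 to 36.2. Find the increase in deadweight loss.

Demand slope = (85.6 − 119.6)/(8 − 3) = −6.8, so p = 140 − 6.8q.
Supply slope = (127.6 − 87.6)/(8 − 3) = 8, so p = 63.6 + 8q.
Competitive equilibrium: 140 − 6.8q = 63.6 + 8q → q* = 5.1622, p* = 104.8973.
For a per-unit tax t: Δq = t/14.8, so DWL = ½·t·(t/14.8) = t²/29.6.
At t = 8.8: DWL = 2.616. At t = 36.2: DWL = 44.272.
Increase = 44.272 − 2.616 = 41.66.

41.66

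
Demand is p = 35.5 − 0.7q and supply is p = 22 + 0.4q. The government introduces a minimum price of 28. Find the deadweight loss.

Competitive equilibrium: 35.5 − 0.7q = 22 + 0.4q → q* = 12.2727, p* = 26.9091.
At the floor p = 28, quantity demanded = (35.5 − 28)/0.7 = 10.7143.
Sellers' marginal cost at q' = 10.7143: 22 + 0.4·10.7143 = 26.2857.
Δq = 12.2727 − 10.7143 = 1.5584; wedge = 28 − 26.2857 = 1.7143.
DWL = ½ × 1.5584 × 1.7143 = 1.34.

1.34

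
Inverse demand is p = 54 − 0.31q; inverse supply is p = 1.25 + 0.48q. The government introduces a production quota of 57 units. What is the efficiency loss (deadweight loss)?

Competitive equilibrium: 54 − 0.31q = 1.25 + 0.48q → q* = 66.7722, p* = 33.3006.
At q = 57: demand price = 54 − 0.31·57 = 36.33; supply price = 1.25 + 0.48·57 = 28.61.
Δq = 66.7722 − 57 = 9.7722; wedge = 36.33 − 28.61 = 7.72.
Deadweight loss = ½ × 9.7722 × 7.72 = 37.72.

37.72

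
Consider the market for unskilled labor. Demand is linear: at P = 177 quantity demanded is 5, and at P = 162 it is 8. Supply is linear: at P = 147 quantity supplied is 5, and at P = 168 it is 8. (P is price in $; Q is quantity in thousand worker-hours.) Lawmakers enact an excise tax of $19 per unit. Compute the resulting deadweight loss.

$15.04 thousand

Demand slope = (162 − 177)/(8 − 5) = −5, so P = 202 − 5Q.
Supply slope = (168 − 147)/(8 − 5) = 7, so P = 112 + 7Q.
Competitive equilibrium: 202 − 5Q = 112 + 7Q → Q* = 7.5, P* = 164.5.
With the tax, the buyer price exceeds the seller price by 19: (202 − 5Q) − (112 + 7Q) = 19 → Q' = 5.9167.
ΔQ = 7.5 − 5.9167 = 1.5833; the wedge equals the tax, 19.
DWL = ½ × 1.5833 × 19 = $15.04 thousand.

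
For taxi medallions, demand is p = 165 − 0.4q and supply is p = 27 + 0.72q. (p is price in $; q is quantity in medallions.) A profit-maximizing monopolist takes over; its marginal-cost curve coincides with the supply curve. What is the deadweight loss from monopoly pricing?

Competitive equilibrium: 165 − 0.4q = 27 + 0.72q → q* = 123.2143, p* = 115.7143.
Marginal revenue: MR = 165 − 0.8q. Set MR = MC: 165 − 0.8q = 27 + 0.72q → q_m = 90.7895.
Price p_m = 165 − 0.4·90.7895 = 128.6842; MC(q_m) = 27 + 0.72·90.7895 = 92.3684.
Competitive q* = 123.2143, so Δq = 32.4248; wedge = 128.6842 − 92.3684 = 36.3158.
The triangle = ½ × 32.4248 × 36.3158 = $588.77.

$588.77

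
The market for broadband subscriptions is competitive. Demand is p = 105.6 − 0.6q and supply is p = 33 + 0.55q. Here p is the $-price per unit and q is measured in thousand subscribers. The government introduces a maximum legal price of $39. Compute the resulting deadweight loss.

$1568.06 thousand

Competitive equilibrium: 105.6 − 0.6q = 33 + 0.55q → q* = 63.1304, p* = 67.7217.
At the ceiling p = 39, quantity supplied = (39 − 33)/0.55 = 10.9091.
Willingness to pay at q' = 10.9091: 105.6 − 0.6·10.9091 = 99.0545.
Δq = 63.1304 − 10.9091 = 52.2213; wedge = 99.0545 − 39 = 60.0545.
The triangle = ½ × 52.2213 × 60.0545 = $1568.06 thousand.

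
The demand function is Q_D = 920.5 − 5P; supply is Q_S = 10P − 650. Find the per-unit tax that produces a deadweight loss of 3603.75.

In inverse form: demand P = 184.1 − 0.2Q, supply P = 65 + 0.1Q.
Competitive equilibrium: 184.1 − 0.2Q = 65 + 0.1Q → Q* = 397, P* = 104.7.
A tax t gives ΔQ = t/0.3 and wedge t, so DWL = t²/0.6.
t²/0.6 = 3603.75 → t² = 2162.25 → t = 46.5.

46.5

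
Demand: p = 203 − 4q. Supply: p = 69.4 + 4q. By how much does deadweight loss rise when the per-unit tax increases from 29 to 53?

Competitive equilibrium: 203 − 4q = 69.4 + 4q → q* = 16.7, p* = 136.2.
For a per-unit tax t: Δq = t/8, so DWL = ½·t·(t/8) = t²/16.
At t = 29: DWL = 52.563. At t = 53: DWL = 175.563.
Increase = 175.563 − 52.563 = 123.

123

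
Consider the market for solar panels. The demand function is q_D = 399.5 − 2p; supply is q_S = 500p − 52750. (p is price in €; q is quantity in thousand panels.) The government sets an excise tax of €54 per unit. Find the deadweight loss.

In inverse form: demand p = 199.75 − 0.5q, supply p = 105.5 + 0.002q.
Competitive equilibrium: 199.75 − 0.5q = 105.5 + 0.002q → q* = 187.749, p* = 105.8755.
With the tax, the buyer price exceeds the seller price by 54: (199.75 − 0.5q) − (105.5 + 0.002q) = 54 → q' = 80.1793.
Δq = 187.749 − 80.1793 = 107.5697; the wedge equals the tax, 54.
Deadweight loss = ½ × 107.5697 × 54 = €2904.38 thousand.

€2904.38 thousand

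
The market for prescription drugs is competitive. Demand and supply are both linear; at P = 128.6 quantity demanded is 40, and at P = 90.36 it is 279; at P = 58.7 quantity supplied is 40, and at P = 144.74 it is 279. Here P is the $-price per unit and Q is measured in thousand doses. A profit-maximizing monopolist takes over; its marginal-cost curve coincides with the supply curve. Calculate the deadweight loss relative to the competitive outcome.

Demand slope = (90.36 − 128.6)/(279 − 40) = −0.16, so P = 135 − 0.16Q.
Supply slope = (144.74 − 58.7)/(279 − 40) = 0.36, so P = 44.3 + 0.36Q.
Competitive equilibrium: 135 − 0.16Q = 44.3 + 0.36Q → Q* = 174.4231, P* = 107.0923.
Marginal revenue: MR = 135 − 0.32Q. Set MR = MC: 135 − 0.32Q = 44.3 + 0.36Q → Q_m = 133.3824.
Price P_m = 135 − 0.16·133.3824 = 113.6588; MC(Q_m) = 44.3 + 0.36·133.3824 = 92.3177.
Competitive Q* = 174.4231, so ΔQ = 41.0407; wedge = 113.6588 − 92.3177 = 21.3411.
The triangle = ½ × 41.0407 × 21.3411 = $437.93 thousand.

$437.93 thousand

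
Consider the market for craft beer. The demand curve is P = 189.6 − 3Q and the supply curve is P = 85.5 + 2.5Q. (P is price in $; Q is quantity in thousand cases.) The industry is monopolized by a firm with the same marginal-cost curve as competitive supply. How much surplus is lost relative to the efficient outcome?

$122.72 thousand

Competitive equilibrium: 189.6 − 3Q = 85.5 + 2.5Q → Q* = 18.9273, P* = 132.8182.
Marginal revenue: MR = 189.6 − 6Q. Set MR = MC: 189.6 − 6Q = 85.5 + 2.5Q → Q_m = 12.2471.
Price P_m = 189.6 − 3·12.2471 = 152.8587; MC(Q_m) = 85.5 + 2.5·12.2471 = 116.1178.
Competitive Q* = 18.9273, so ΔQ = 6.6802; wedge = 152.8587 − 116.1178 = 36.7409.
DWL = ½ × 6.6802 × 36.7409 = $122.72 thousand.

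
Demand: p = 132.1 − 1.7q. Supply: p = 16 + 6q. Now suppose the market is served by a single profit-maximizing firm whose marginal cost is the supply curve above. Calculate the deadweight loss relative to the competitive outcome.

28.63

Competitive equilibrium: 132.1 − 1.7q = 16 + 6q → q* = 15.0779, p* = 106.4675.
Marginal revenue: MR = 132.1 − 3.4q. Set MR = MC: 132.1 − 3.4q = 16 + 6q → q_m = 12.3511.
Price p_m = 132.1 − 1.7·12.3511 = 111.1031; MC(q_m) = 16 + 6·12.3511 = 90.1066.
Competitive q* = 15.0779, so Δq = 2.7268; wedge = 111.1031 − 90.1066 = 20.9965.
The triangle = ½ × 2.7268 × 20.9965 = 28.63.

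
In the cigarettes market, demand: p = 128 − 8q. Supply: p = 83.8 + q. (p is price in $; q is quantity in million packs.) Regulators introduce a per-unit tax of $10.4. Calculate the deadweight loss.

Competitive equilibrium: 128 − 8q = 83.8 + q → q* = 4.9111, p* = 88.7111.
With the tax, the buyer price exceeds the seller price by 10.4: (128 − 8q) − (83.8 + q) = 10.4 → q' = 3.7556.
Δq = 4.9111 − 3.7556 = 1.1555; the wedge equals the tax, 10.4.
DWL = ½ × 1.1555 × 10.4 = $6.01 million.

$6.01 million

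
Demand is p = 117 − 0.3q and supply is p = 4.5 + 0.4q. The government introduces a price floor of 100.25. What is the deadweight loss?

Competitive equilibrium: 117 − 0.3q = 4.5 + 0.4q → q* = 160.7142857, p* = 68.7857143.
At the floor p = 100.25, quantity demanded = (117 − 100.25)/0.3 = 55.8333333.
Sellers' marginal cost at q' = 55.8333333: 4.5 + 0.4·55.8333333 = 26.8333333.
Δq = 160.7142857 − 55.8333333 = 104.8809524; wedge = 100.25 − 26.8333333 = 73.4166667.
Welfare loss = ½ × 104.8809524 × 73.4166667 = 3850.

3850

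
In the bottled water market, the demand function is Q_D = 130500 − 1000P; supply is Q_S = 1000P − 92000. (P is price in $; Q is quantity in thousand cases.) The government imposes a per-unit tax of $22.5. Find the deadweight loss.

In inverse form: demand P = 130.5 − 0.001Q, supply P = 92 + 0.001Q.
Competitive equilibrium: 130.5 − 0.001Q = 92 + 0.001Q → Q* = 19250, P* = 111.25.
With the tax, the buyer price exceeds the seller price by 22.5: (130.5 − 0.001Q) − (92 + 0.001Q) = 22.5 → Q' = 8000.
ΔQ = 19250 − 8000 = 11250; the wedge equals the tax, 22.5.
Welfare loss = ½ × 11250 × 22.5 = $126562.50 thousand.

$126562.50 thousand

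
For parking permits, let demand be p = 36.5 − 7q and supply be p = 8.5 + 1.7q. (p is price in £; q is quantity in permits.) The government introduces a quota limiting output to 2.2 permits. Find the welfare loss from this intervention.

Competitive equilibrium: 36.5 − 7q = 8.5 + 1.7q → q* = 3.2184, p* = 13.9713.
At q = 2.2: demand price = 36.5 − 7·2.2 = 21.1; supply price = 8.5 + 1.7·2.2 = 12.24.
Δq = 3.2184 − 2.2 = 1.0184; wedge = 21.1 − 12.24 = 8.86.
Welfare loss = ½ × 1.0184 × 8.86 = £4.51.

£4.51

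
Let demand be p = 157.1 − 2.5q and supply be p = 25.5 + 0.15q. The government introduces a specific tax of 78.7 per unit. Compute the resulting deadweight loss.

1168.62

Competitive equilibrium: 157.1 − 2.5q = 25.5 + 0.15q → q* = 49.6604, p* = 32.9491.
With the tax, the buyer price exceeds the seller price by 78.7: (157.1 − 2.5q) − (25.5 + 0.15q) = 78.7 → q' = 19.9623.
Δq = 49.6604 − 19.9623 = 29.6981; the wedge equals the tax, 78.7.
Deadweight loss = ½ × 29.6981 × 78.7 = 1168.62.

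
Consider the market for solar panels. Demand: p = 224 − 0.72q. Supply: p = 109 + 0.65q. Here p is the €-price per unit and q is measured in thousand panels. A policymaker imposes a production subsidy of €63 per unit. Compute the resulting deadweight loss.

€1448.54 thousand

Competitive equilibrium: 224 − 0.72q = 109 + 0.65q → q* = 83.9416, p* = 163.562.
The subsidy lowers effective supply by 63: p = 46 + 0.65q.
New quantity: 224 − 0.72q = 46 + 0.65q → q' = 129.927.
Overproduction Δq = 129.927 − 83.9416 = 45.9854; wedge = subsidy = 63.
The triangle = ½ × 45.9854 × 63 = €1448.54 thousand.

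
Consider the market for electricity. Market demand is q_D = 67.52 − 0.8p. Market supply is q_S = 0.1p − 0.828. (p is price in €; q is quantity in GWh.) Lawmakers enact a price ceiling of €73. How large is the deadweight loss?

In inverse form: demand p = 84.4 − 1.25q, supply p = 8.28 + 10q.
Competitive equilibrium: 84.4 − 1.25q = 8.28 + 10q → q* = 6.7662, p* = 75.9422.
At the ceiling p = 73, quantity supplied = (73 − 8.28)/10 = 6.472.
Willingness to pay at q' = 6.472: 84.4 − 1.25·6.472 = 76.31.
Δq = 6.7662 − 6.472 = 0.2942; wedge = 76.31 − 73 = 3.31.
DWL = ½ × 0.2942 × 3.31 = €0.49.

€0.49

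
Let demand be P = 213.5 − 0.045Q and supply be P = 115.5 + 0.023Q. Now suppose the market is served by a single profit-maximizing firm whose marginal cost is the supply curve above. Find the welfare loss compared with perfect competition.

Competitive equilibrium: 213.5 − 0.045Q = 115.5 + 0.023Q → Q* = 1441.17647, P* = 148.64706.
Marginal revenue: MR = 213.5 − 0.09Q. Set MR = MC: 213.5 − 0.09Q = 115.5 + 0.023Q → Q_m = 867.25664.
Price P_m = 213.5 − 0.045·867.25664 = 174.47345; MC(Q_m) = 115.5 + 0.023·867.25664 = 135.4469.
Competitive Q* = 1441.17647, so ΔQ = 573.91983; wedge = 174.47345 − 135.4469 = 39.02655.
Deadweight loss = ½ × 573.91983 × 39.02655 = 11199.06.

11199.06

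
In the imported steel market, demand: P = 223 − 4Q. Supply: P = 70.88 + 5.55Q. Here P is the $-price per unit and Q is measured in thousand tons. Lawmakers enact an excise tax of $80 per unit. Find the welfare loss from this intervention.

Competitive equilibrium: 223 − 4Q = 70.88 + 5.55Q → Q* = 15.9288, P* = 159.2848.
With the tax, the buyer price exceeds the seller price by 80: (223 − 4Q) − (70.88 + 5.55Q) = 80 → Q' = 7.5518.
ΔQ = 15.9288 − 7.5518 = 8.377; the wedge equals the tax, 80.
Welfare loss = ½ × 8.377 × 80 = $335.08 thousand.

$335.08 thousand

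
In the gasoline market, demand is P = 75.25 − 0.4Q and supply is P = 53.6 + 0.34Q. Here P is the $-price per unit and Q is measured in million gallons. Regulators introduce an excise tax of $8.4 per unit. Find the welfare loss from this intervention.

$47.68 million

Competitive equilibrium: 75.25 − 0.4Q = 53.6 + 0.34Q → Q* = 29.2568, P* = 63.5473.
With the tax, the buyer price exceeds the seller price by 8.4: (75.25 − 0.4Q) − (53.6 + 0.34Q) = 8.4 → Q' = 17.9054.
ΔQ = 29.2568 − 17.9054 = 11.3514; the wedge equals the tax, 8.4.
DWL = ½ × 11.3514 × 8.4 = $47.68 million.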